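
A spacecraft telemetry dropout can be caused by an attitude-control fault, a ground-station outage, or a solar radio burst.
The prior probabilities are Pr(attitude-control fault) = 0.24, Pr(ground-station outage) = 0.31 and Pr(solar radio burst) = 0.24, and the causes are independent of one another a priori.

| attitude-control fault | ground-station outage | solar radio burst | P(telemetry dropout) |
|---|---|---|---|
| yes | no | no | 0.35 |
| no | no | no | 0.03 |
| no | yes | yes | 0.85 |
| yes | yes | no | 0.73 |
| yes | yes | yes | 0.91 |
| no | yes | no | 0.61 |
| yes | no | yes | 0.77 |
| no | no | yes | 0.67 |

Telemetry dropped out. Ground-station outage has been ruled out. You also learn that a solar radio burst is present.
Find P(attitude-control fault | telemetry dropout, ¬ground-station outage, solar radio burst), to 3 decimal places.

P(telemetry dropout | ¬ground-station outage, solar radio burst) = 0.67*0.76 + 0.77*0.24 = 0.509200 + 0.184800 = 0.694000
The attitude-control fault-present share is 0.77*0.24 = 0.184800.
P(attitude-control fault | telemetry dropout, ¬ground-station outage, solar radio burst) = 0.184800 / 0.694000 ≈ 0.266

P(attitude-control fault | telemetry dropout, ¬ground-station outage, solar radio burst) ≈ 0.266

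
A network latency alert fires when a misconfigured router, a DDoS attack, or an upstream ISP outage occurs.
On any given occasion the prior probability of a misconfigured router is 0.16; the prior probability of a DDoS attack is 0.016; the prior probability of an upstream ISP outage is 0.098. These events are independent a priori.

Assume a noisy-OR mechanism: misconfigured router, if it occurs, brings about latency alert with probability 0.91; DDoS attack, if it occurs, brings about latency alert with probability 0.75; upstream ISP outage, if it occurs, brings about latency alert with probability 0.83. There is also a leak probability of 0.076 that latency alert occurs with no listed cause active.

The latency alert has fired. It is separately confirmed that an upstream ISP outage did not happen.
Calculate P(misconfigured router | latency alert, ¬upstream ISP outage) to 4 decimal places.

P(misconfigured router | latency alert, ¬upstream ISP outage) ≈ 0.6675

Under noisy-OR, P(latency alert | causes) = 1 − (1−0.076)·∏(1−qᵢ) over the active causes.
For the numerator, keep only misconfigured router=true terms: 0.144347 + 0.002507 = 0.146854
Normalizer over all consistent configurations: 0.076·0.84·0.984 + 0.769·0.84·0.016 + 0.91684·0.16·0.984 + 0.97921·0.16·0.016 = 0.220008
Posterior = 0.146854 / 0.220008 ≈ 0.6675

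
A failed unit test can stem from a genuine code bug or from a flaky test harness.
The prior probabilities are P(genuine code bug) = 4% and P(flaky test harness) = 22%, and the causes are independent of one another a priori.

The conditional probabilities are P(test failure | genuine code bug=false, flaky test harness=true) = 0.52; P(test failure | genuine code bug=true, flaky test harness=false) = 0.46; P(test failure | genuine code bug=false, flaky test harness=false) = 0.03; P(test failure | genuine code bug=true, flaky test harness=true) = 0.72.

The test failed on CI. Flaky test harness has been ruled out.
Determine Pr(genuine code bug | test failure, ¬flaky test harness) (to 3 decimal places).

Pr(genuine code bug | test failure, ¬flaky test harness) ≈ 0.390

Enumerate both values of genuine code bug and weight by the priors:
  P(test failure | ¬flaky test harness) = 0.03*0.96 + 0.46*0.04
        = 0.028800 + 0.018400 = 0.047200
Keeping only the genuine code bug-present terms gives 0.018400, so
  P(genuine code bug | test failure, ¬flaky test harness) = 0.018400 / 0.047200 ≈ 0.390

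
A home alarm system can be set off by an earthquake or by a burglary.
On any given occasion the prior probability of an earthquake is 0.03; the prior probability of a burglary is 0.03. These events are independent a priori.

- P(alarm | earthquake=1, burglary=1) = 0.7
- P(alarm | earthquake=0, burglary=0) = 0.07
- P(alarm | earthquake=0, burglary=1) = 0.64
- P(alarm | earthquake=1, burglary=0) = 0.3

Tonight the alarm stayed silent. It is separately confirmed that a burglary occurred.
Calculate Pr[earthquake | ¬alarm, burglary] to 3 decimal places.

Pr[earthquake | ¬alarm, burglary] ≈ 0.025

P(¬alarm | burglary) = 0.36·0.97 + 0.3·0.03 = 0.349200 + 0.009000 = 0.358200
Of this, 0.009000 comes from 0.3·0.03 (the earthquake=true cases).
So P(earthquake | ¬alarm, burglary) = 0.009000/0.358200 ≈ 0.025.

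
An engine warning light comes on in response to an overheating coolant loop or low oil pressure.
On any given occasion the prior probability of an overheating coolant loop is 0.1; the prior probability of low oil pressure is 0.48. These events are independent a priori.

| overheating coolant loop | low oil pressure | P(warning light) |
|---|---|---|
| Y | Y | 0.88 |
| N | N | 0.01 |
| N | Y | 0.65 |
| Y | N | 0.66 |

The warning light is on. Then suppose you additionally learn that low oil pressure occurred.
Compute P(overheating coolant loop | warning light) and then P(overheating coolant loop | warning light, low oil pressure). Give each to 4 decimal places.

Numerator (weight on configurations with overheating coolant loop): 0.034320 + 0.042240 = 0.076560
The normalizing constant is 0.01·0.9·0.52 + 0.65·0.9·0.48 + 0.66·0.1·0.52 + 0.88·0.1·0.48 = 0.362040
Posterior = 0.076560 / 0.362040 ≈ 0.2115

With the extra evidence:
Enumerate both values of overheating coolant loop and weight by the priors:
  P(warning light | low oil pressure) = 0.65×0.9 + 0.88×0.1
        = 0.585000 + 0.088000 = 0.673000
The terms with overheating coolant loop present sum to 0.088000, so
  P(overheating coolant loop | warning light, low oil pressure) = 0.088000 / 0.673000 ≈ 0.1308

P(overheating coolant loop | warning light) ≈ 0.2115; P(overheating coolant loop | warning light, low oil pressure) ≈ 0.1308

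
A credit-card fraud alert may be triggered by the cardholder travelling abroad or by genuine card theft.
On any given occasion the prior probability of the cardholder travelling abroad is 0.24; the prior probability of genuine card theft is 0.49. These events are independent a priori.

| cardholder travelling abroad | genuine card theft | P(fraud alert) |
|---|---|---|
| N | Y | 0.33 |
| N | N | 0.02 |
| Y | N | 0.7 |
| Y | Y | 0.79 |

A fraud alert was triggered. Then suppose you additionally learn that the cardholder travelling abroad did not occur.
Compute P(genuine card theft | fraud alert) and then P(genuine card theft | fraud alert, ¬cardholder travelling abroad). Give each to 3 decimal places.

P(genuine card theft | fraud alert) ≈ 0.698; P(genuine card theft | fraud alert, ¬cardholder travelling abroad) ≈ 0.941

P(fraud alert) = 0.02*0.76*0.51 + 0.33*0.76*0.49 + 0.7*0.24*0.51 + 0.79*0.24*0.49 = 0.007752 + 0.122892 + 0.085680 + 0.092904 = 0.309228
The genuine card theft-present share is 0.122892 + 0.092904 = 0.215796.
P(genuine card theft | fraud alert) = 0.215796 / 0.309228 ≈ 0.698

With the extra evidence:
Numerator (weight on configurations with genuine card theft): 0.33×0.49 = 0.161700
The normalizing constant is 0.02×0.51 + 0.33×0.49 = 0.171900
P(genuine card theft | fraud alert, ¬cardholder travelling abroad) = 0.161700/0.171900 ≈ 0.941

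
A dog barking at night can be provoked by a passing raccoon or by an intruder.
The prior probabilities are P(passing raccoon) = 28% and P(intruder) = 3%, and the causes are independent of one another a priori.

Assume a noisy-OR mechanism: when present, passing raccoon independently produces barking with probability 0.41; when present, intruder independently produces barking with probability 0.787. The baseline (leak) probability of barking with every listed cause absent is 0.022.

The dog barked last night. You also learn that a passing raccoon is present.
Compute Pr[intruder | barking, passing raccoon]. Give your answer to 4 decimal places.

Under noisy-OR, P(barking | causes) = 1 − (1−0.022)·∏(1−qᵢ) over the active causes.
By total probability over both values of intruder:
  P(barking | passing raccoon) = 0.42298*0.97 + 0.877095*0.03
        = 0.410291 + 0.026313 = 0.436604
Configurations with intruder contribute 0.026313, so
  P(intruder | barking, passing raccoon) = 0.026313 / 0.436604 ≈ 0.0603

Pr[intruder | barking, passing raccoon] ≈ 0.0603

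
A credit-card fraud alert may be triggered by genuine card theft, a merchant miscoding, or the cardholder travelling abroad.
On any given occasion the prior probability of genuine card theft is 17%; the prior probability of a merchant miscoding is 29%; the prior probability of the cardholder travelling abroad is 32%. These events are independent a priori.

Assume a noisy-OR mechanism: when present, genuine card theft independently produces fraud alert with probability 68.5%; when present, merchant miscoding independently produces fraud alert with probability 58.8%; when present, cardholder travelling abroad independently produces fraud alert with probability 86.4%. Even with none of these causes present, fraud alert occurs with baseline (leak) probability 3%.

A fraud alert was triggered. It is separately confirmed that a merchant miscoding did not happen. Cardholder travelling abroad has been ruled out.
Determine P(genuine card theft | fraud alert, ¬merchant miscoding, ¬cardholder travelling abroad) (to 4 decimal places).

P(genuine card theft | fraud alert, ¬merchant miscoding, ¬cardholder travelling abroad) ≈ 0.8258

Under noisy-OR, P(fraud alert | causes) = 1 − (1−0.03)·∏(1−qᵢ) over the active causes.
Weight on genuine card theft=true, given the evidence: 0.69445×0.17 = 0.118057
Denominator P(fraud alert | ¬merchant miscoding, ¬cardholder travelling abroad): 0.03×0.83 + 0.69445×0.17 = 0.142957
P(genuine card theft | fraud alert, ¬merchant miscoding, ¬cardholder travelling abroad) = 0.118057/0.142957 ≈ 0.8258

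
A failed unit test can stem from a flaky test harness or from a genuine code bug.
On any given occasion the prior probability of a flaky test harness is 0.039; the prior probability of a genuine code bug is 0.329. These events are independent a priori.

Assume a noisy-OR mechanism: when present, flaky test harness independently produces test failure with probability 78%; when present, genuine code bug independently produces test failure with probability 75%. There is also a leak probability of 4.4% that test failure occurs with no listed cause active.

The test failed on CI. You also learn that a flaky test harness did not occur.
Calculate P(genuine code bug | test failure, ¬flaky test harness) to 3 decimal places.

P(genuine code bug | test failure, ¬flaky test harness) ≈ 0.895

Under noisy-OR, P(test failure | causes) = 1 − (1−0.044)·∏(1−qᵢ) over the active causes.
Numerator (weight on configurations with genuine code bug): 0.761×0.329 = 0.250369
Denominator P(test failure | ¬flaky test harness): 0.044×0.671 + 0.761×0.329 = 0.279893
P(genuine code bug | test failure, ¬flaky test harness) = 0.250369/0.279893 ≈ 0.895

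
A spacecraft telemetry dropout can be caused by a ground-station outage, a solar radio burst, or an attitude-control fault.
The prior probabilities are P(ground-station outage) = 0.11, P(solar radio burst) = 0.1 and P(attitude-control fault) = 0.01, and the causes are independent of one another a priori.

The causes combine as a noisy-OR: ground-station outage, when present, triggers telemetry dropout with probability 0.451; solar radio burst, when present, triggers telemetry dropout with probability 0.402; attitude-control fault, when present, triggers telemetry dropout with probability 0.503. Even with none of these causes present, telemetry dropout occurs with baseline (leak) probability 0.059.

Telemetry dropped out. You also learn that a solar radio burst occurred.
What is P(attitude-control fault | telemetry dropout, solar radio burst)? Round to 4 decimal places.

Under noisy-OR, P(telemetry dropout | causes) = 1 − (1−0.059)·∏(1−qᵢ) over the active causes.
Numerator (weight on configurations with attitude-control fault): 0.006411 + 0.000931 = 0.007342
Normalizer over all consistent configurations: 0.437282*0.89*0.99 + 0.720329*0.89*0.01 + 0.691068*0.11*0.99 + 0.846461*0.11*0.01 = 0.467888
Posterior = 0.007342 / 0.467888 ≈ 0.0157

P(attitude-control fault | telemetry dropout, solar radio burst) ≈ 0.0157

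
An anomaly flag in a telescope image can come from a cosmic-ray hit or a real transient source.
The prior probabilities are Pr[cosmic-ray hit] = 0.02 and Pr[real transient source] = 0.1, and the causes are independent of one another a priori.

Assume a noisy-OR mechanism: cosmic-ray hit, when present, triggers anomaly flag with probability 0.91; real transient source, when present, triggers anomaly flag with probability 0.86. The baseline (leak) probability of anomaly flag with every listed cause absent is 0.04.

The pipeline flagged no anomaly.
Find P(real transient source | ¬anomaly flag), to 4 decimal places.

Under noisy-OR, P(anomaly flag | causes) = 1 − (1−0.04)·∏(1−qᵢ) over the active causes.
P(¬anomaly flag) = 0.96·0.98·0.9 + 0.1344·0.98·0.1 + 0.0864·0.02·0.9 + 0.012096·0.02·0.1 = 0.846720 + 0.013171 + 0.001555 + 0.000024 = 0.861470
Of this, 0.013195 comes from 0.013171 + 0.000024 (the real transient source=true cases).
P(real transient source | ¬anomaly flag) = 0.013195 / 0.861470 ≈ 0.0153

P(real transient source | ¬anomaly flag) ≈ 0.0153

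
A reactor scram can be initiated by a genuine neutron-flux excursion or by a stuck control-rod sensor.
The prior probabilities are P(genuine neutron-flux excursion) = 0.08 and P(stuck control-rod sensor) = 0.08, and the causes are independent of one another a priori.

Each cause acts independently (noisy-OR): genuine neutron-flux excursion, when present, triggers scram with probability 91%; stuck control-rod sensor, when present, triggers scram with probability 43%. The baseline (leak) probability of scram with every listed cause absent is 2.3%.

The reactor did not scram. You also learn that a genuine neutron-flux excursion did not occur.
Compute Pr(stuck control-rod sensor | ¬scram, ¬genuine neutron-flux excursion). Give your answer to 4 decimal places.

Pr(stuck control-rod sensor | ¬scram, ¬genuine neutron-flux excursion) ≈ 0.0472

Under noisy-OR, P(scram | causes) = 1 − (1−0.023)·∏(1−qᵢ) over the active causes.
By total probability over both values of stuck control-rod sensor:
  P(¬scram | ¬genuine neutron-flux excursion) = 0.977×0.92 + 0.55689×0.08
        = 0.898840 + 0.044551 = 0.943391
Configurations with stuck control-rod sensor contribute 0.044551, so
  P(stuck control-rod sensor | ¬scram, ¬genuine neutron-flux excursion) = 0.044551 / 0.943391 ≈ 0.0472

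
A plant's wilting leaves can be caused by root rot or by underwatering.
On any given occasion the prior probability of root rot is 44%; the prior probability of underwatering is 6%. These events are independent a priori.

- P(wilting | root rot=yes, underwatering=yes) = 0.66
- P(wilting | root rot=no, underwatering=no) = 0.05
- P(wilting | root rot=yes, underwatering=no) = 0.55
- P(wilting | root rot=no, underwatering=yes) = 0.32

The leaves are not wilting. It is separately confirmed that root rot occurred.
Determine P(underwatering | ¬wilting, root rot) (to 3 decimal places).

P(underwatering | ¬wilting, root rot) ≈ 0.046

Sum P(¬wilting|·) weighted by the priors over both values of underwatering:
  P(¬wilting | root rot) = 0.45·0.94 + 0.34·0.06
        = 0.423000 + 0.020400 = 0.443400
Configurations with underwatering contribute 0.020400, so
  P(underwatering | ¬wilting, root rot) = 0.020400 / 0.443400 ≈ 0.046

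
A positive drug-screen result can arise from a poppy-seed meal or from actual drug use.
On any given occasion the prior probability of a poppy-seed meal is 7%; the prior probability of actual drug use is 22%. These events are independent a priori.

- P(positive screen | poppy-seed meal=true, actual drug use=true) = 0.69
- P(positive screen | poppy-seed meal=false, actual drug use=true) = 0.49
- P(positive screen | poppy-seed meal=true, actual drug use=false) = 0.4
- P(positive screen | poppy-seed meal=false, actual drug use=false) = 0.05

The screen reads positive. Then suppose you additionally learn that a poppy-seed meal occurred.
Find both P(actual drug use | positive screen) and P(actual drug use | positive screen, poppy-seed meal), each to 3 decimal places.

P(actual drug use | positive screen) ≈ 0.656; P(actual drug use | positive screen, poppy-seed meal) ≈ 0.327

For the numerator, keep only actual drug use=true terms: 0.100254 + 0.010626 = 0.110880
Normalizer over all consistent configurations: 0.05×0.93×0.78 + 0.49×0.93×0.22 + 0.4×0.07×0.78 + 0.69×0.07×0.22 = 0.168990
P(actual drug use | positive screen) = 0.110880/0.168990 ≈ 0.656

With the extra evidence:
Enumerate both values of actual drug use and weight by the priors:
  P(positive screen | poppy-seed meal) = 0.4*0.78 + 0.69*0.22
        = 0.312000 + 0.151800 = 0.463800
Keeping only the actual drug use-present terms gives 0.151800, so
  P(actual drug use | positive screen, poppy-seed meal) = 0.151800 / 0.463800 ≈ 0.327
— poppy-seed meal explains away the evidence for actual drug use.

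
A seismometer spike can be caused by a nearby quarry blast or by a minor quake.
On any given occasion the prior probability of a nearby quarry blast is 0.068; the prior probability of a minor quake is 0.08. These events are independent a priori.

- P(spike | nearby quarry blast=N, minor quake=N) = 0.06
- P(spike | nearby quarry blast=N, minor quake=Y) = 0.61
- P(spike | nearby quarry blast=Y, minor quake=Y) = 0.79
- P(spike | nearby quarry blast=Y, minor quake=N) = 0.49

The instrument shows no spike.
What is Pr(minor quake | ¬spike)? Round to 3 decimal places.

Pr(minor quake | ¬spike) ≈ 0.035

P(¬spike) = 0.94×0.932×0.92 + 0.39×0.932×0.08 + 0.51×0.068×0.92 + 0.21×0.068×0.08 = 0.805994 + 0.029078 + 0.031906 + 0.001142 = 0.868120
Restricting to configurations with minor quake present: 0.029078 + 0.001142 = 0.030220.
Hence the posterior is 0.030220/0.868120 ≈ 0.035.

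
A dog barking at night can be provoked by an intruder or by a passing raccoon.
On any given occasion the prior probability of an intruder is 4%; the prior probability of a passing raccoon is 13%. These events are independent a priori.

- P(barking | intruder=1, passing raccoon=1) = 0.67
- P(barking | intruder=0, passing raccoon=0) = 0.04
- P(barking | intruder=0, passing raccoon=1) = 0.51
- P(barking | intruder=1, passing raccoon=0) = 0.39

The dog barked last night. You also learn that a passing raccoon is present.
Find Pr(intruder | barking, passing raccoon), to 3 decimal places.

Pr(intruder | barking, passing raccoon) ≈ 0.052

P(barking | passing raccoon) = 0.51*0.96 + 0.67*0.04 = 0.489600 + 0.026800 = 0.516400
Restricting to configurations with intruder present: 0.67*0.04 = 0.026800.
So P(intruder | barking, passing raccoon) = 0.026800/0.516400 ≈ 0.052.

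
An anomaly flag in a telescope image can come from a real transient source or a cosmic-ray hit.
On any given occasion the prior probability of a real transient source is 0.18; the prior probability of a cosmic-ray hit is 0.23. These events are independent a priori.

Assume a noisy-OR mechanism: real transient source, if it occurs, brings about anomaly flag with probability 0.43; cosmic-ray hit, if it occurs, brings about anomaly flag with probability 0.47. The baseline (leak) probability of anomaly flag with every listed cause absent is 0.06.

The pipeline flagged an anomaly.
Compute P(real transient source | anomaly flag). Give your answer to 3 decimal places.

Under noisy-OR, P(anomaly flag | causes) = 1 − (1−0.06)·∏(1−qᵢ) over the active causes.
For the numerator, keep only real transient source=true terms: 0.064338 + 0.029643 = 0.093981
Denominator P(anomaly flag): 0.06×0.82×0.77 + 0.5018×0.82×0.23 + 0.4642×0.18×0.77 + 0.716026×0.18×0.23 = 0.226504
P(real transient source | anomaly flag) = 0.093981/0.226504 ≈ 0.415

P(real transient source | anomaly flag) ≈ 0.415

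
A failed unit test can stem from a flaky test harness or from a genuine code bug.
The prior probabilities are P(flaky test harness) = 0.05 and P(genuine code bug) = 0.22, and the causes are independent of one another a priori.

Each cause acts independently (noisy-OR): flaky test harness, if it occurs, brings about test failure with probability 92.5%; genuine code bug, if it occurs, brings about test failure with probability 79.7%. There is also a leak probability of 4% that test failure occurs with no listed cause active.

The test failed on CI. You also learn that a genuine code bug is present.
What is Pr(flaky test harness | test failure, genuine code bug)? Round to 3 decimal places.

Under noisy-OR, P(test failure | causes) = 1 − (1−0.04)·∏(1−qᵢ) over the active causes.
Weight on flaky test harness=true, given the evidence: 0.985384·0.05 = 0.049269
Denominator P(test failure | genuine code bug): 0.80512·0.95 + 0.985384·0.05 = 0.814133
P(flaky test harness | test failure, genuine code bug) = 0.049269/0.814133 ≈ 0.061

Pr(flaky test harness | test failure, genuine code bug) ≈ 0.061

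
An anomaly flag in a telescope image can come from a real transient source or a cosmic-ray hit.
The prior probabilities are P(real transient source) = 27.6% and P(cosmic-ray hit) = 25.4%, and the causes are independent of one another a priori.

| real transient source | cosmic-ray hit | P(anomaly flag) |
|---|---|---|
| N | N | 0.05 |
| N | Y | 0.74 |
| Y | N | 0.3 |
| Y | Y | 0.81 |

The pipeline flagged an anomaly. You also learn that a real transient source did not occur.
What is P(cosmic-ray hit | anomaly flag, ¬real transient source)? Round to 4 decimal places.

For the numerator, keep only cosmic-ray hit=true terms: 0.74*0.254 = 0.187960
Denominator P(anomaly flag | ¬real transient source): 0.05*0.746 + 0.74*0.254 = 0.225260
P(cosmic-ray hit | anomaly flag, ¬real transient source) = 0.187960/0.225260 ≈ 0.8344

P(cosmic-ray hit | anomaly flag, ¬real transient source) ≈ 0.8344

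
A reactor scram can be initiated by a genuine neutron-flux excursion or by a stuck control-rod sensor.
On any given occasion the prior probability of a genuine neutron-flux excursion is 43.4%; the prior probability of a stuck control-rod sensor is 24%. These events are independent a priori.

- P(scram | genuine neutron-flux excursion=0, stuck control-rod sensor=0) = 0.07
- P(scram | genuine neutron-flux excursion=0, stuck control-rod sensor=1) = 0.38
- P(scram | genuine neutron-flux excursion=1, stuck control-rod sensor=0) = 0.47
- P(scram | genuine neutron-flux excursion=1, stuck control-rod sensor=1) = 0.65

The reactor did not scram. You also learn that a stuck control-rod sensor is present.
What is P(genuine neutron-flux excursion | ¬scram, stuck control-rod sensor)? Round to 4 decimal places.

Sum P(¬scram|·) weighted by the priors over both values of genuine neutron-flux excursion:
  P(¬scram | stuck control-rod sensor) = 0.62×0.566 + 0.35×0.434
        = 0.350920 + 0.151900 = 0.502820
Keeping only the genuine neutron-flux excursion-present terms gives 0.151900, so
  P(genuine neutron-flux excursion | ¬scram, stuck control-rod sensor) = 0.151900 / 0.502820 ≈ 0.3021

P(genuine neutron-flux excursion | ¬scram, stuck control-rod sensor) ≈ 0.3021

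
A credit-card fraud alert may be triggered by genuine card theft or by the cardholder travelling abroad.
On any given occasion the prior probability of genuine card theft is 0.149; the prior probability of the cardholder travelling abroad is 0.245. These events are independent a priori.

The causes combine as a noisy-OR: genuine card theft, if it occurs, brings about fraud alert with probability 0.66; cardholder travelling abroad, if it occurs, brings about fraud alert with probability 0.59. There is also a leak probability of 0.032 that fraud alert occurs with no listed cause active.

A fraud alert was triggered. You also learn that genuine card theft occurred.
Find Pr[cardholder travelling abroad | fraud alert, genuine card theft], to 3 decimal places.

Under noisy-OR, P(fraud alert | causes) = 1 − (1−0.032)·∏(1−qᵢ) over the active causes.
P(fraud alert | genuine card theft) = 0.67088*0.755 + 0.865061*0.245 = 0.506514 + 0.211940 = 0.718454
Restricting to configurations with cardholder travelling abroad present: 0.865061*0.245 = 0.211940.
P(cardholder travelling abroad | fraud alert, genuine card theft) = 0.211940 / 0.718454 ≈ 0.295

Pr[cardholder travelling abroad | fraud alert, genuine card theft] ≈ 0.295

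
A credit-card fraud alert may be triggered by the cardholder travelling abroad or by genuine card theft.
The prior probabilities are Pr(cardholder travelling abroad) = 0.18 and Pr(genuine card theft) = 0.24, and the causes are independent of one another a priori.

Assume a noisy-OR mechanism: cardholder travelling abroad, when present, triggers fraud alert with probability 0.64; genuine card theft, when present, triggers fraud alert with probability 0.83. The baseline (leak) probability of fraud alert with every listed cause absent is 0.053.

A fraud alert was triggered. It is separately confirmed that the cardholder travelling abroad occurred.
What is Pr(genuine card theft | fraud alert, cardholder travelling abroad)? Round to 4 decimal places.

Pr(genuine card theft | fraud alert, cardholder travelling abroad) ≈ 0.3110

Under noisy-OR, P(fraud alert | causes) = 1 − (1−0.053)·∏(1−qᵢ) over the active causes.
Weight on genuine card theft=true, given the evidence: 0.942044·0.24 = 0.226091
The normalizing constant is 0.65908·0.76 + 0.942044·0.24 = 0.726992
P(genuine card theft | fraud alert, cardholder travelling abroad) = 0.226091/0.726992 ≈ 0.3110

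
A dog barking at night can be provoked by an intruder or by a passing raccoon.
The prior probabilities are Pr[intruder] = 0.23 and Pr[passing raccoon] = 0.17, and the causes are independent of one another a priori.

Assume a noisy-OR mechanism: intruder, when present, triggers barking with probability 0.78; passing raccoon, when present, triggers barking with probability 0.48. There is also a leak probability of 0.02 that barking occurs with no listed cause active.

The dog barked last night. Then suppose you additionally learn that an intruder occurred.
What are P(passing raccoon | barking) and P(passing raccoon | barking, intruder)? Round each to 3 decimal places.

Under noisy-OR, P(barking | causes) = 1 − (1−0.02)·∏(1−qᵢ) over the active causes.
P(barking) = 0.02×0.77×0.83 + 0.4904×0.77×0.17 + 0.7844×0.23×0.83 + 0.887888×0.23×0.17 = 0.012782 + 0.064193 + 0.149742 + 0.034716 = 0.261433
The passing raccoon-present share is 0.064193 + 0.034716 = 0.098909.
P(passing raccoon | barking) = 0.098909 / 0.261433 ≈ 0.378

Now also conditioning on intruder=true:
Numerator (weight on configurations with passing raccoon): 0.887888×0.17 = 0.150941
The normalizing constant is 0.7844×0.83 + 0.887888×0.17 = 0.801993
P(passing raccoon | barking, intruder) = 0.150941/0.801993 ≈ 0.188

P(passing raccoon | barking) ≈ 0.378; P(passing raccoon | barking, intruder) ≈ 0.188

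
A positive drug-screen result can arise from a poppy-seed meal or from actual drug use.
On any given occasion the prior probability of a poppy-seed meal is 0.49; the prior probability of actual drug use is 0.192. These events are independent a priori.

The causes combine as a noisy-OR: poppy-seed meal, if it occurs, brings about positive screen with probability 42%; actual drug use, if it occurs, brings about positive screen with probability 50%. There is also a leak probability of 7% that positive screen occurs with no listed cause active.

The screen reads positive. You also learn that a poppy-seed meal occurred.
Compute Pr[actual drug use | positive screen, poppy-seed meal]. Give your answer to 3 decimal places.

Under noisy-OR, P(positive screen | causes) = 1 − (1−0.07)·∏(1−qᵢ) over the active causes.
Sum P(positive screen|·) weighted by the priors over both values of actual drug use:
  P(positive screen | poppy-seed meal) = 0.4606×0.808 + 0.7303×0.192
        = 0.372165 + 0.140218 = 0.512383
The terms with actual drug use present sum to 0.140218, so
  P(actual drug use | positive screen, poppy-seed meal) = 0.140218 / 0.512383 ≈ 0.274

Pr[actual drug use | positive screen, poppy-seed meal] ≈ 0.274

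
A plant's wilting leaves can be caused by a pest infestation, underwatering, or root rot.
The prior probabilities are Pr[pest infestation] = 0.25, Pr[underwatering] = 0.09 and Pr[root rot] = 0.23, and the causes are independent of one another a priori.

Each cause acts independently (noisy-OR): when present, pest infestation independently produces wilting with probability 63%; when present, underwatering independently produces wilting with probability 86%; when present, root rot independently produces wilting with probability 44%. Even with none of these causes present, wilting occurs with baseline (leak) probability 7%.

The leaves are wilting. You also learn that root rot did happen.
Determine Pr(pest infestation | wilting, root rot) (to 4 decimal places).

Pr(pest infestation | wilting, root rot) ≈ 0.3454

Under noisy-OR, P(wilting | causes) = 1 − (1−0.07)·∏(1−qᵢ) over the active causes.
For the numerator, keep only pest infestation=true terms: 0.183662 + 0.021893 = 0.205555
Normalizer over all consistent configurations: 0.4792·0.75·0.91 + 0.927088·0.75·0.09 + 0.807304·0.25·0.91 + 0.973023·0.25·0.09 = 0.595187
P(pest infestation | wilting, root rot) = 0.205555/0.595187 ≈ 0.3454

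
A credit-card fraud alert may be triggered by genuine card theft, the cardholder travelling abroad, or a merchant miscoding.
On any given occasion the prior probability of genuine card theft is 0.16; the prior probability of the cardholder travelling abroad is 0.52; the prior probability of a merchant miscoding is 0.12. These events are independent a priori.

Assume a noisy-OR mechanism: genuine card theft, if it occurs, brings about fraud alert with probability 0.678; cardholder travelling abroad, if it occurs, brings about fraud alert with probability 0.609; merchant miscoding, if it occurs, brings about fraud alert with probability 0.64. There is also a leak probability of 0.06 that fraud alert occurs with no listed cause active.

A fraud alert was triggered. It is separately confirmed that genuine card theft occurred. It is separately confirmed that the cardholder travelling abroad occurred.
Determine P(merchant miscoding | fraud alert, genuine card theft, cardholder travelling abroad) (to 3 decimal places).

Under noisy-OR, P(fraud alert | causes) = 1 − (1−0.06)·∏(1−qᵢ) over the active causes.
By total probability over both values of merchant miscoding:
  P(fraud alert | genuine card theft, cardholder travelling abroad) = 0.881652·0.88 + 0.957395·0.12
        = 0.775854 + 0.114887 = 0.890741
The terms with merchant miscoding present sum to 0.114887, so
  P(merchant miscoding | fraud alert, genuine card theft, cardholder travelling abroad) = 0.114887 / 0.890741 ≈ 0.129

P(merchant miscoding | fraud alert, genuine card theft, cardholder travelling abroad) ≈ 0.129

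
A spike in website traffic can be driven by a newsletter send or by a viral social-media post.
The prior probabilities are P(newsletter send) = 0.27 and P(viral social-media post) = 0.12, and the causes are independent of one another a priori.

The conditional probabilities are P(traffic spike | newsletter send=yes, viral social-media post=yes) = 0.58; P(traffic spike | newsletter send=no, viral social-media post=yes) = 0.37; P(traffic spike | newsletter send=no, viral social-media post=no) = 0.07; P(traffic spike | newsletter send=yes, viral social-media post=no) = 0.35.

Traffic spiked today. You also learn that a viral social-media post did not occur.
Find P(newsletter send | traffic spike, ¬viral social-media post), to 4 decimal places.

P(newsletter send | traffic spike, ¬viral social-media post) ≈ 0.6490

By total probability over both values of newsletter send:
  P(traffic spike | ¬viral social-media post) = 0.07·0.73 + 0.35·0.27
        = 0.051100 + 0.094500 = 0.145600
Configurations with newsletter send contribute 0.094500, so
  P(newsletter send | traffic spike, ¬viral social-media post) = 0.094500 / 0.145600 ≈ 0.6490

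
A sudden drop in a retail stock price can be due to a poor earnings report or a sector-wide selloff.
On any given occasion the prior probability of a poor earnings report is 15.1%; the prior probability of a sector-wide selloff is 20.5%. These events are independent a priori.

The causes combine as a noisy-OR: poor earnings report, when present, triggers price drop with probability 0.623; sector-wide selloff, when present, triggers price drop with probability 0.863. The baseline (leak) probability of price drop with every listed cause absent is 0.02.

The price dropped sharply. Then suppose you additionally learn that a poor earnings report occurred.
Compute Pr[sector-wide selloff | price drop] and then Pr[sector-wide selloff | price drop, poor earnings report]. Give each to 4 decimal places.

Under noisy-OR, P(price drop | causes) = 1 − (1−0.02)·∏(1−qᵢ) over the active causes.
Sum P(price drop|·) weighted by the priors over the 4 (poor earnings report, sector-wide selloff) configurations:
  P(price drop) = 0.02·0.849·0.795 + 0.86574·0.849·0.205 + 0.63054·0.151·0.795 + 0.949384·0.151·0.205
        = 0.013499 + 0.150678 + 0.075693 + 0.029388 = 0.269258
The terms with sector-wide selloff present sum to 0.180066, so
  P(sector-wide selloff | price drop) = 0.180066 / 0.269258 ≈ 0.6687

Now condition on the additional information:
For the numerator, keep only sector-wide selloff=true terms: 0.949384×0.205 = 0.194624
Denominator P(price drop | poor earnings report): 0.63054×0.795 + 0.949384×0.205 = 0.695903
Posterior = 0.194624 / 0.695903 ≈ 0.2797

Pr[sector-wide selloff | price drop] ≈ 0.6687; Pr[sector-wide selloff | price drop, poor earnings report] ≈ 0.2797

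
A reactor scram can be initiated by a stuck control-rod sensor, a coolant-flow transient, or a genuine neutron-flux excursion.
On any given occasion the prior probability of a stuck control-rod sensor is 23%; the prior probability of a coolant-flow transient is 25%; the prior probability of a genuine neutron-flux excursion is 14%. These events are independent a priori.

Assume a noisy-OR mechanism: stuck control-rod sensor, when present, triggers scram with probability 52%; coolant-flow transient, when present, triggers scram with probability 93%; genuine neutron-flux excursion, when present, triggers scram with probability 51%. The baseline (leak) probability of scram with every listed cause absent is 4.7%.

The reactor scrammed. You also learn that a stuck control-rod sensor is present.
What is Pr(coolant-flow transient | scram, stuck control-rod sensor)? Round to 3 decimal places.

Pr(coolant-flow transient | scram, stuck control-rod sensor) ≈ 0.360

Under noisy-OR, P(scram | causes) = 1 − (1−0.047)·∏(1−qᵢ) over the active causes.
By total probability over the 4 (coolant-flow transient, genuine neutron-flux excursion) configurations:
  P(scram | stuck control-rod sensor) = 0.54256×0.75×0.86 + 0.775854×0.75×0.14 + 0.967979×0.25×0.86 + 0.98431×0.25×0.14
        = 0.349951 + 0.081465 + 0.208115 + 0.034451 = 0.673982
Configurations with coolant-flow transient contribute 0.242566, so
  P(coolant-flow transient | scram, stuck control-rod sensor) = 0.242566 / 0.673982 ≈ 0.360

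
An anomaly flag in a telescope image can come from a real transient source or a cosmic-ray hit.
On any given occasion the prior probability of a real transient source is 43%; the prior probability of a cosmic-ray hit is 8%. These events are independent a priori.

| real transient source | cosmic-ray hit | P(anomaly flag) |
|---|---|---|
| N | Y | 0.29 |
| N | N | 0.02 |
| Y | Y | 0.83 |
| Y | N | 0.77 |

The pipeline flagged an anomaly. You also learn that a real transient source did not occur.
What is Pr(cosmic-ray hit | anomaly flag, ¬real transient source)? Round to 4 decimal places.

Pr(cosmic-ray hit | anomaly flag, ¬real transient source) ≈ 0.5577

P(anomaly flag | ¬real transient source) = 0.02*0.92 + 0.29*0.08 = 0.018400 + 0.023200 = 0.041600
Of this, 0.023200 comes from 0.29*0.08 (the cosmic-ray hit=true cases).
P(cosmic-ray hit | anomaly flag, ¬real transient source) = 0.023200 / 0.041600 ≈ 0.5577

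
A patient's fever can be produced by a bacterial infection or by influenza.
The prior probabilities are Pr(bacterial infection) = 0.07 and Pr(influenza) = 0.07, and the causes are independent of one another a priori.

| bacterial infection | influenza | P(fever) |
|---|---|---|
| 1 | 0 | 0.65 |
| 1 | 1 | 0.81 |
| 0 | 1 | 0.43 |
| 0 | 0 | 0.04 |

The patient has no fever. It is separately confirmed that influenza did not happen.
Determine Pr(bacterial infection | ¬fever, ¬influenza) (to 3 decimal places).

Pr(bacterial infection | ¬fever, ¬influenza) ≈ 0.027

For the numerator, keep only bacterial infection=true terms: 0.35*0.07 = 0.024500
The normalizing constant is 0.96*0.93 + 0.35*0.07 = 0.917300
P(bacterial infection | ¬fever, ¬influenza) = 0.024500/0.917300 ≈ 0.027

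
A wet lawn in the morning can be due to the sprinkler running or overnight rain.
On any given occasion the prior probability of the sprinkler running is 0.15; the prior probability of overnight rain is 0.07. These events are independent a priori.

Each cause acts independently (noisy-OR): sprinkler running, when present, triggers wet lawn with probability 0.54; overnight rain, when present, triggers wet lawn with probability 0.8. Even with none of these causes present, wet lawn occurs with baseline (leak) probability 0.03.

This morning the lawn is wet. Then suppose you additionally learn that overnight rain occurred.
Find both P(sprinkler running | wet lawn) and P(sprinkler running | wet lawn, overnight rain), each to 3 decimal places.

P(sprinkler running | wet lawn) ≈ 0.548; P(sprinkler running | wet lawn, overnight rain) ≈ 0.166

Under noisy-OR, P(wet lawn | causes) = 1 − (1−0.03)·∏(1−qᵢ) over the active causes.
P(wet lawn) = 0.03×0.85×0.93 + 0.806×0.85×0.07 + 0.5538×0.15×0.93 + 0.91076×0.15×0.07 = 0.023715 + 0.047957 + 0.077255 + 0.009563 = 0.158490
The sprinkler running-present share is 0.077255 + 0.009563 = 0.086818.
P(sprinkler running | wet lawn) = 0.086818 / 0.158490 ≈ 0.548

Now condition on the additional information:
Sum P(wet lawn|·) weighted by the priors over both values of sprinkler running:
  P(wet lawn | overnight rain) = 0.806·0.85 + 0.91076·0.15
        = 0.685100 + 0.136614 = 0.821714
Configurations with sprinkler running contribute 0.136614, so
  P(sprinkler running | wet lawn, overnight rain) = 0.136614 / 0.821714 ≈ 0.166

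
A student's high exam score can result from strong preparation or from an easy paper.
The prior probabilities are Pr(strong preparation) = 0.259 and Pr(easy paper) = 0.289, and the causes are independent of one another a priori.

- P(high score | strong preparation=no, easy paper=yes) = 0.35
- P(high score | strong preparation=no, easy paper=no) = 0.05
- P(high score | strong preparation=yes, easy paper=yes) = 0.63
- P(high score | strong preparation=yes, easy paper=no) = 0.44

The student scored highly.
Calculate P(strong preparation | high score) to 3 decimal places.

P(strong preparation | high score) ≈ 0.559

Weight on strong preparation=true, given the evidence: 0.081026 + 0.047156 = 0.128182
Normalizer over all consistent configurations: 0.05*0.741*0.711 + 0.35*0.741*0.289 + 0.44*0.259*0.711 + 0.63*0.259*0.289 = 0.229477
Posterior = 0.128182 / 0.229477 ≈ 0.559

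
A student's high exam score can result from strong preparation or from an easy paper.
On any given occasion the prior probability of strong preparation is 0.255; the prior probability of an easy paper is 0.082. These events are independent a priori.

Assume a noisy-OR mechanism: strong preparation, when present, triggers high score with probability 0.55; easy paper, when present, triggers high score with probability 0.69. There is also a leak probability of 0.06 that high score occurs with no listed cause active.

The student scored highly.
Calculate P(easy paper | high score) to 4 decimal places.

P(easy paper | high score) ≈ 0.2587

Under noisy-OR, P(high score | causes) = 1 − (1−0.06)·∏(1−qᵢ) over the active causes.
Weight on easy paper=true, given the evidence: 0.043288 + 0.018168 = 0.061456
The normalizing constant is 0.06·0.745·0.918 + 0.7086·0.745·0.082 + 0.577·0.255·0.918 + 0.86887·0.255·0.082 = 0.237561
Posterior = 0.061456 / 0.237561 ≈ 0.2587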